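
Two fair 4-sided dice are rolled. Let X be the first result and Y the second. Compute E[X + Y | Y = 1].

Outcomes with Y = 1: (1,1), (2,1), (3,1), (4,1), each with probability 1/16.
E[X + Y | Y = 1] = (2 + 3 + 4 + 5) / 4 = 7/2.

7/2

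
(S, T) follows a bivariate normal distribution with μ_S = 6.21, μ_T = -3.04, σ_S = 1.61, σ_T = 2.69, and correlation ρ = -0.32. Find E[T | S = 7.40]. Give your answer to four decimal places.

For a bivariate normal, E[T | S=x] = μ_T + ρ·(σ_T/σ_S)·(x − μ_S).
E[T | S=7.40] = -3.04 + (-0.32)·(2.69/1.61)·(7.40 − (6.21)) = -3.04 + (-0.53466)·(1.19) = -3.6762.

-3.6762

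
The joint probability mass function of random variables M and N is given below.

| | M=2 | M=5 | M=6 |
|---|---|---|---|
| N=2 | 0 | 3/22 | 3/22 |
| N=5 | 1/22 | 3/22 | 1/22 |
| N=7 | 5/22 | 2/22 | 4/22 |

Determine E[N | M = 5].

35/8

P(M = 5) = 4/11.
Σ N·P over the event = 2·(3/22) + 5·(3/22) + 7·(2/22) = 35/22.
E[N | M = 5] = (35/22) / (4/11) = 35/8.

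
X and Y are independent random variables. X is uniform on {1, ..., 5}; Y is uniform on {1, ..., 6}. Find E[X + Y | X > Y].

6

Outcomes with X > Y: (2,1), (3,1), (3,2), (4,1), (4,2), (4,3), (5,1), (5,2), (5,3), (5,4), each with probability 1/30.
E[X + Y | X > Y] = (3 + 4 + 5 + 5 + 6 + 7 + 6 + 7 + 8 + 9) / 10 = 6.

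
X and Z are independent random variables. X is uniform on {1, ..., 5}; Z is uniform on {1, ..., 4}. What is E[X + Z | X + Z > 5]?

7

Outcomes with X + Z > 5: (2,4), (3,3), (3,4), (4,2), (4,3), (4,4), (5,1), (5,2), (5,3), (5,4), each with probability 1/20.
E[X + Z | X + Z > 5] = (6 + 6 + 7 + 6 + 7 + 8 + 6 + 7 + 8 + 9) / 10 = 7.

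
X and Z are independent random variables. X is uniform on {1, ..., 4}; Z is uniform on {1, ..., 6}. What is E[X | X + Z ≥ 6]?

P(X + Z ≥ 6) = 7/12.
Summing X·P(x,y) over outcomes with X + Z ≥ 6 gives 5/3.
E[X | X + Z ≥ 6] = (5/3) / (7/12) = 20/7.

20/7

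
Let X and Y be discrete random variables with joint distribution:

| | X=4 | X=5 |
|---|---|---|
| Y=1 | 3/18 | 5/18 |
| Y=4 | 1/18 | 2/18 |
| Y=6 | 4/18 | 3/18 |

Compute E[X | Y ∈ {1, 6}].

P(Y ∈ {1, 6}) = 5/6.
Summing X·P(X=x,Y=y) over the conditioning event gives 34/9.
E[X | Y ∈ {1, 6}] = (34/9) / (5/6) = 68/15.

68/15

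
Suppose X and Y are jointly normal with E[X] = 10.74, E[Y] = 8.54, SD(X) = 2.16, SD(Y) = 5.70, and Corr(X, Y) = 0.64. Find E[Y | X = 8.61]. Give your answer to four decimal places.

E[Y | X=x] = μ_Y + ρ(σ_Y/σ_X)(x − μ_X) for jointly normal variables.
E[Y | X=8.61] = 8.54 + (0.64)·(5.70/2.16)·(8.61 − (10.74)) = 8.54 + (1.68889)·(-2.13) = 4.9427.

4.9427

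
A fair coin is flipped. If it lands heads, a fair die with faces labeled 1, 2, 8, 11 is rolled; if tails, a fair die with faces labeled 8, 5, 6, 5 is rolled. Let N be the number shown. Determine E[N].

23/4

E[N | heads] = (1+2+8+11)/4 = 11/2.
E[N | tails] = (8+5+6+5)/4 = 6.
By the law of total expectation,
E[N] = (1/2)·(11/2) + (1/2)·(6) = 23/4.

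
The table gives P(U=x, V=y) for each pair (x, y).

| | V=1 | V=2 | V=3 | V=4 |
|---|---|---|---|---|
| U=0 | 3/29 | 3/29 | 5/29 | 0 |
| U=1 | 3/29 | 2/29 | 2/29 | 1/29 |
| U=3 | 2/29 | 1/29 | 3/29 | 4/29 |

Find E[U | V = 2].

5/6

P(V = 2) = 6/29.
Summing U·P(U=x,V=y) over the conditioning event gives 5/29.
E[U | V = 2] = (5/29) / (6/29) = 5/6.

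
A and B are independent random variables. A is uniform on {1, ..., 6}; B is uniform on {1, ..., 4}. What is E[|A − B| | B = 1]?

Outcomes with B = 1: (1,1), (2,1), (3,1), (4,1), (5,1), (6,1), each with probability 1/24.
E[|A − B| | B = 1] = (0 + 1 + 2 + 3 + 4 + 5) / 6 = 5/2.

5/2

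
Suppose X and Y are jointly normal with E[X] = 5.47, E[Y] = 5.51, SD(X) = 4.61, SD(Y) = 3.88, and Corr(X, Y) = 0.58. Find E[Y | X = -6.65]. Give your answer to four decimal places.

-0.4065

For a bivariate normal, E[Y | X=x] = μ_Y + ρ·(σ_Y/σ_X)·(x − μ_X).
E[Y | X=-6.65] = 5.51 + (0.58)·(3.88/4.61)·(-6.65 − (5.47)) = 5.51 + (0.48816)·(-12.12) = -0.4065.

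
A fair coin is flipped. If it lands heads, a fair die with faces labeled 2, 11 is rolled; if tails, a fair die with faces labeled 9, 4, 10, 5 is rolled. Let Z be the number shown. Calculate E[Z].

E[Z | heads] = (2+11)/2 = 13/2.
E[Z | tails] = (9+4+10+5)/4 = 7.
E[Z] = (1/2)·(13/2) + (1/2)·(7) = 27/4.

27/4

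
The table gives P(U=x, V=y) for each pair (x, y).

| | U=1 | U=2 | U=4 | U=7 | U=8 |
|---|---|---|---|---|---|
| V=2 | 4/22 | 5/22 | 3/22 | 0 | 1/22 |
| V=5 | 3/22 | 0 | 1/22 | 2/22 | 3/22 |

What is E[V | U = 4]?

11/4

P(U = 4) = 2/11.
Σ V·P over the event = 2·(3/22) + 5·(1/22) = 1/2.
E[V | U = 4] = (1/2) / (2/11) = 11/4.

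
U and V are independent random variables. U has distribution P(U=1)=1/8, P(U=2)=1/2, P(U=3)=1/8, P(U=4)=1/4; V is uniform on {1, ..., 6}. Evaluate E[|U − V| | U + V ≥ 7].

P(U + V ≥ 7) = 5/12.
Summing |U−V|·P(x,y) over outcomes with U + V ≥ 7 gives 47/48.
E[|U − V| | U + V ≥ 7] = (47/48) / (5/12) = 47/20.

47/20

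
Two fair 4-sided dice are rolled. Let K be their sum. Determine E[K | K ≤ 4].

P(K ≤ 4) = 3/8.
Σ over the event: 2·1/16 + 3·1/8 + 4·3/16 = 5/4.
E[K | K ≤ 4] = (5/4) / (3/8) = 10/3.

10/3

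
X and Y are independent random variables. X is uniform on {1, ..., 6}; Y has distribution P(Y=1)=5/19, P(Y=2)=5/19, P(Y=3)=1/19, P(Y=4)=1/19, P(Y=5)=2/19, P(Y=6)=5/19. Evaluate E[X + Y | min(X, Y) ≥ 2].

P(min(X, Y) ≥ 2) = 35/57.
Summing (X+Y)·P(x,y) over outcomes with min(X, Y) ≥ 2 gives 565/114.
E[X + Y | min(X, Y) ≥ 2] = (565/114) / (35/57) = 113/14.

113/14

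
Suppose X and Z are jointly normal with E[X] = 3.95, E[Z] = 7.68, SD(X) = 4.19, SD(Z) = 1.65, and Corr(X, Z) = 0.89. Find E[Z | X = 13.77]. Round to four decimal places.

For a bivariate normal, E[Z | X=x] = μ_Z + ρ·(σ_Z/σ_X)·(x − μ_X).
E[Z | X=13.77] = 7.68 + (0.89)·(1.65/4.19)·(13.77 − (3.95)) = 7.68 + (0.35048)·(9.82) = 11.1217.

11.1217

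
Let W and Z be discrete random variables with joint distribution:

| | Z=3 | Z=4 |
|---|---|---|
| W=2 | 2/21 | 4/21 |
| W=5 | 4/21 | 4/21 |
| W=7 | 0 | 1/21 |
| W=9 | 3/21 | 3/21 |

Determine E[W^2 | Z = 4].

34

P(Z = 4) = 4/7.
Σ W^2·P over the event = 4·(4/21) + 25·(4/21) + 49·(1/21) + 81·(3/21) = 136/7.
E[W^2 | Z = 4] = (136/7) / (4/7) = 34.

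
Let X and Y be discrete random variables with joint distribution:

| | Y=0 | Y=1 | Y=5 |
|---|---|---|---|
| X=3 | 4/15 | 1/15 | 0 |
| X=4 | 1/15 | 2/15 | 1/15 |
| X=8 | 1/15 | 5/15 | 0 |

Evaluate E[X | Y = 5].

4

P(Y = 5) = 1/15.
Σ X·P over the event = 4·(1/15) = 4/15.
E[X | Y = 5] = (4/15) / (1/15) = 4.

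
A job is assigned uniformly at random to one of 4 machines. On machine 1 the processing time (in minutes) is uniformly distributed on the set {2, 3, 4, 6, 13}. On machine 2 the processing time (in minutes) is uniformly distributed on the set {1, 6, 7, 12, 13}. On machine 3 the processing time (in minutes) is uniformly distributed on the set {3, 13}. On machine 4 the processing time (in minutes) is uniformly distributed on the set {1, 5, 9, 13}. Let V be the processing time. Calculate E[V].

E[V | machine 1] = (2+3+4+6+13)/5 = 28/5.
E[V | machine 2] = (1+6+7+12+13)/5 = 39/5.
E[V | machine 3] = (3+13)/2 = 8.
E[V | machine 4] = (1+5+9+13)/4 = 7.
E[V] = (1/4)·(28/5) + (1/4)·(39/5) + (1/4)·(8) + (1/4)·(7) = 71/10.

71/10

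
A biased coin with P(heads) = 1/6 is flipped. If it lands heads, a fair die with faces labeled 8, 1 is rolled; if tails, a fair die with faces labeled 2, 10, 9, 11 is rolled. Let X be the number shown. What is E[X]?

89/12

E[X | heads] = (8+1)/2 = 9/2.
E[X | tails] = (2+10+9+11)/4 = 8.
E[X] = (1/6)·(9/2) + (5/6)·(8) = 89/12.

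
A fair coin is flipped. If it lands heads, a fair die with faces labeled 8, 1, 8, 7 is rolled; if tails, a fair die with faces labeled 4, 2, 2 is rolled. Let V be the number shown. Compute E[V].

E[V | heads] = (8+1+8+7)/4 = 6.
E[V | tails] = (4+2+2)/3 = 8/3.
E[V] = (1/2)·(6) + (1/2)·(8/3) = 13/3.

13/3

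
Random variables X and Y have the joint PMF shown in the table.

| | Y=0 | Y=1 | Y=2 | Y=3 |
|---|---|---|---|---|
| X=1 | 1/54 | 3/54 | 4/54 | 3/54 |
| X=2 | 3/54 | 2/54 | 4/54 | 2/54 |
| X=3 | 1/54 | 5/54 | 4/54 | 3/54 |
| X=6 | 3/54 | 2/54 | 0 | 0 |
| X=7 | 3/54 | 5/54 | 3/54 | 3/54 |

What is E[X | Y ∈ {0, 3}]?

43/11

P(Y ∈ {0, 3}) = 11/27.
Summing X·P(X=x,Y=y) over the conditioning event gives 43/27.
E[X | Y ∈ {0, 3}] = (43/27) / (11/27) = 43/11.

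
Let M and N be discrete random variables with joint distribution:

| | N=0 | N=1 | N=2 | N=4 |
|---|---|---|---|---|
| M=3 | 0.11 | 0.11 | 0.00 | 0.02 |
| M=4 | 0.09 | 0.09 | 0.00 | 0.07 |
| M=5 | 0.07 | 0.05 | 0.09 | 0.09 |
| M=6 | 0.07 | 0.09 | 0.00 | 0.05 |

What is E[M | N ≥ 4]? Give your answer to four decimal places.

4.7391

P(N ≥ 4) = 0.23.
Summing M·P(M=x,N=y) over the conditioning event gives 1.09.
E[M | N ≥ 4] = (1.09) / (0.23) = 4.7391.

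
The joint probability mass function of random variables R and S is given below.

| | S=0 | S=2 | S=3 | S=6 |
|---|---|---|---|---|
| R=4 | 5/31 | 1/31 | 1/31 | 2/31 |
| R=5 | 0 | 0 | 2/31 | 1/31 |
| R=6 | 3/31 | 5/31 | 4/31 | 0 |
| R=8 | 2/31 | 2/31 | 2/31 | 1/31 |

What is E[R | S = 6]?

P(S = 6) = 4/31.
Σ R·P over the event = 4·(2/31) + 5·(1/31) + 8·(1/31) = 21/31.
E[R | S = 6] = (21/31) / (4/31) = 21/4.

21/4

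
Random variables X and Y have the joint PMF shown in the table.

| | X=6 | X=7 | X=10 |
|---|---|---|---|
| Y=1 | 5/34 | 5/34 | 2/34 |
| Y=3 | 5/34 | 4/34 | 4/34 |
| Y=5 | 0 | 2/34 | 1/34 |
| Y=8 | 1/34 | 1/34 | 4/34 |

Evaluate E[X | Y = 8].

P(Y = 8) = 3/17.
Σ X·P over the event = 6·(1/34) + 7·(1/34) + 10·(4/34) = 53/34.
E[X | Y = 8] = (53/34) / (3/17) = 53/6.

53/6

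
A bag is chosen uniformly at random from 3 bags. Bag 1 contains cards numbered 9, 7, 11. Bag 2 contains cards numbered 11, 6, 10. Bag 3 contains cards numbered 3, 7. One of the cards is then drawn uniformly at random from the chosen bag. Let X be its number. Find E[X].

E[X | bag 1] = (9+7+11)/3 = 9.
E[X | bag 2] = (11+6+10)/3 = 9.
E[X | bag 3] = (3+7)/2 = 5.
By the law of total expectation,
E[X] = (1/3)·(9) + (1/3)·(9) + (1/3)·(5) = 23/3.

23/3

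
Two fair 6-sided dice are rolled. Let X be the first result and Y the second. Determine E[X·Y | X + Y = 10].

73/3

Outcomes with X + Y = 10: (4,6), (5,5), (6,4), each with probability 1/36.
E[X·Y | X + Y = 10] = (24 + 25 + 24) / 3 = 73/3.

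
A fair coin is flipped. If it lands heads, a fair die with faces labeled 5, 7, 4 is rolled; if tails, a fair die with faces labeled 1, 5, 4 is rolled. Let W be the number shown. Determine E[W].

13/3

E[W | heads] = (5+7+4)/3 = 16/3.
E[W | tails] = (1+5+4)/3 = 10/3.
E[W] = (1/2)·(16/3) + (1/2)·(10/3) = 13/3.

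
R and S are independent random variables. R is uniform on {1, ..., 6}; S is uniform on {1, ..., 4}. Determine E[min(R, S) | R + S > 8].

11/3

Outcomes with R + S > 8: (5,4), (6,3), (6,4), each with probability 1/24.
E[min(R, S) | R + S > 8] = (4 + 3 + 4) / 3 = 11/3.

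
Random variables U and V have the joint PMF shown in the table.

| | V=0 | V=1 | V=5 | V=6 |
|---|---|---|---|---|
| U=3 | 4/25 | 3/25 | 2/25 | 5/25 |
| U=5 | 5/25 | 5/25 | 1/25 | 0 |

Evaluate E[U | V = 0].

37/9

P(V = 0) = 9/25.
Σ U·P over the event = 3·(4/25) + 5·(5/25) = 37/25.
E[U | V = 0] = (37/25) / (9/25) = 37/9.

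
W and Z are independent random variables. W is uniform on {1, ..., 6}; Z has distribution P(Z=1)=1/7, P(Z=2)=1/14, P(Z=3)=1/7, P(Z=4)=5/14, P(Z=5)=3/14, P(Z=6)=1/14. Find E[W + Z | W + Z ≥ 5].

567/74

P(W + Z ≥ 5) = 37/42.
Summing (W+Z)·P(x,y) over outcomes with W + Z ≥ 5 gives 27/4.
E[W + Z | W + Z ≥ 5] = (27/4) / (37/42) = 567/74.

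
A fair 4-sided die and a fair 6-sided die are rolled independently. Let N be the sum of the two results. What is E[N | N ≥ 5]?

P(N ≥ 5) = 3/4.
Σ over the event: 5·1/6 + 6·1/6 + 7·1/6 + 8·1/8 + 9·1/12 + 10·1/24 = 31/6.
E[N | N ≥ 5] = (31/6) / (3/4) = 62/9.

62/9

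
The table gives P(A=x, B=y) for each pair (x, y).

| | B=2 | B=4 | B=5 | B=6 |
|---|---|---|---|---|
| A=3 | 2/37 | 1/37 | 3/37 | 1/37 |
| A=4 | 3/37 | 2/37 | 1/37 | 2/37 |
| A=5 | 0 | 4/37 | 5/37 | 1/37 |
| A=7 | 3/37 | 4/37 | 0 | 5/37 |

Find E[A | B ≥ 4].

148/29

P(B ≥ 4) = 29/37.
Summing A·P(A=x,B=y) over the conditioning event gives 4.
E[A | B ≥ 4] = (4) / (29/37) = 148/29.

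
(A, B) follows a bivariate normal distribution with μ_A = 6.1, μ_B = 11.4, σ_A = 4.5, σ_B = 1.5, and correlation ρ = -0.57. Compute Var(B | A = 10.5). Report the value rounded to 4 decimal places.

For a bivariate normal, Var(B | A=x) = σ_B²(1 − ρ²).
Var(B | A=10.5) = (1.5)²·(1 − (-0.57)²) = 2.25·0.6751 = 1.5190.

1.5190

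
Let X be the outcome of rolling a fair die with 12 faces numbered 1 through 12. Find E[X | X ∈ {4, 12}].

P(X ∈ {4, 12}) = 1/6.
Σ over the event: 4·1/12 + 12·1/12 = 4/3.
E[X | X ∈ {4, 12}] = (4/3) / (1/6) = 8.

8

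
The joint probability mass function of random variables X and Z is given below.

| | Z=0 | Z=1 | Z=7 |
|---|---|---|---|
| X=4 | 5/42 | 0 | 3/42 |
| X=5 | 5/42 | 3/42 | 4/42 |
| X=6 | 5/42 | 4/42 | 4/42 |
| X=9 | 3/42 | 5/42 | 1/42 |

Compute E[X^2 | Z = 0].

314/9

P(Z = 0) = 3/7.
Σ X^2·P over the event = 16·(5/42) + 25·(5/42) + 36·(5/42) + 81·(3/42) = 314/21.
E[X^2 | Z = 0] = (314/21) / (3/7) = 314/9.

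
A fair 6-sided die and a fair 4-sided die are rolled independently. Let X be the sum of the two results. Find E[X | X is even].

P(X is even) = 1/2.
Σ over the event: 2·1/24 + 4·1/8 + 6·1/6 + 8·1/8 + 10·1/24 = 3.
E[X | X is even] = (3) / (1/2) = 6.

6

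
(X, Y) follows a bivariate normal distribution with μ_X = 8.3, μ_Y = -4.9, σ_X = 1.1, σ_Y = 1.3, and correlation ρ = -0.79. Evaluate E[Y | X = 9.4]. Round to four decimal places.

E[Y | X=x] = μ_Y + ρ(σ_Y/σ_X)(x − μ_X) for jointly normal variables.
E[Y | X=9.4] = -4.9 + (-0.79)·(1.3/1.1)·(9.4 − (8.3)) = -4.9 + (-0.93364)·(1.1) = -5.9270.

-5.9270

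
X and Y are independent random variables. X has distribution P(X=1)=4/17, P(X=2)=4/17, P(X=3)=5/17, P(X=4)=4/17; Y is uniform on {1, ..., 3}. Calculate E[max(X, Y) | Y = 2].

P(Y = 2) = 1/3.
Summing max(X,Y)·P(x,y) over outcomes with Y = 2 gives 47/51.
E[max(X, Y) | Y = 2] = (47/51) / (1/3) = 47/17.

47/17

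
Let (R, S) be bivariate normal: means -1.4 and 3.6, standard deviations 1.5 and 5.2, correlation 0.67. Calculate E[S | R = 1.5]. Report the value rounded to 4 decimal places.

E[S | R=x] = μ_S + ρ(σ_S/σ_R)(x − μ_R) for jointly normal variables.
E[S | R=1.5] = 3.6 + (0.67)·(5.2/1.5)·(1.5 − (-1.4)) = 3.6 + (2.32267)·(2.9) = 10.3357.

10.3357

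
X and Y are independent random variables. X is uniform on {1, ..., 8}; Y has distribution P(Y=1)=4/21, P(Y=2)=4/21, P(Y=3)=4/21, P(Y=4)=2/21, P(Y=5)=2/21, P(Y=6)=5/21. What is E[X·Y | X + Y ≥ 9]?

317/12

P(X + Y ≥ 9) = 3/7.
Summing XY·P(x,y) over outcomes with X + Y ≥ 9 gives 317/28.
E[X·Y | X + Y ≥ 9] = (317/28) / (3/7) = 317/12.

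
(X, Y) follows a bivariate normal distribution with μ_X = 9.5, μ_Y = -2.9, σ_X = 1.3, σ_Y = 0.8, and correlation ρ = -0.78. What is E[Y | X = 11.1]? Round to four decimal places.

The regression of Y on X has slope ρ·σ_Y/σ_X and passes through (μ_X, μ_Y).
E[Y | X=11.1] = -2.9 + (-0.78)·(0.8/1.3)·(11.1 − (9.5)) = -2.9 + (-0.48)·(1.6) = -3.6680.

-3.6680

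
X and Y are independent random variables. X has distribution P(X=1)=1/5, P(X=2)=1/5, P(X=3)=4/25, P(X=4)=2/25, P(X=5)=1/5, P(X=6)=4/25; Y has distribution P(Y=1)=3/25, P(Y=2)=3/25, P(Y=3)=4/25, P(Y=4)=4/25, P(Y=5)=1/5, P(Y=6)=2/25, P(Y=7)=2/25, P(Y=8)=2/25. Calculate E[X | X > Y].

P(X > Y) = 41/125.
Summing X·P(x,y) over outcomes with X > Y gives 988/625.
E[X | X > Y] = (988/625) / (41/125) = 988/205.

988/205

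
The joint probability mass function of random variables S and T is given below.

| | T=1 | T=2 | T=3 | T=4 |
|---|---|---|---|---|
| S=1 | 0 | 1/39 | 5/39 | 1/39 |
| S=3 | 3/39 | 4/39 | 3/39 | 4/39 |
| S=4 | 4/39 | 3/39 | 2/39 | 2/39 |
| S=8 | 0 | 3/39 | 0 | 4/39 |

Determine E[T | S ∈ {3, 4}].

P(S ∈ {3, 4}) = 25/39.
Σ T·P over the event = 1·(3/39) + 2·(4/39) + 3·(3/39) + 4·(4/39) + 1·(4/39) + 2·(3/39) + 3·(2/39) + 4·(2/39) = 20/13.
E[T | S ∈ {3, 4}] = (20/13) / (25/39) = 12/5.

12/5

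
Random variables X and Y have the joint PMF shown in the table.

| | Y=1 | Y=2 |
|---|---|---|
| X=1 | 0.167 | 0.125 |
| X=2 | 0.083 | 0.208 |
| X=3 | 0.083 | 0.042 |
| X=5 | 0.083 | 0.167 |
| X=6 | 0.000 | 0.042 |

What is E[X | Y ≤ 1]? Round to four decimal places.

2.3966

P(Y ≤ 1) = 0.416.
Σ X·P over the event = 1·(0.167) + 2·(0.083) + 3·(0.083) + 5·(0.083) = 0.997.
E[X | Y ≤ 1] = (0.997) / (0.416) = 2.3966.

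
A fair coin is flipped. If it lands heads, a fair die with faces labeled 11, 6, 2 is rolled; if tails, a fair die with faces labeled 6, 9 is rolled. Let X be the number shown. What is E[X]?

83/12

E[X | heads] = (11+6+2)/3 = 19/3.
E[X | tails] = (6+9)/2 = 15/2.
By the law of total expectation,
E[X] = (1/2)·(19/3) + (1/2)·(15/2) = 83/12.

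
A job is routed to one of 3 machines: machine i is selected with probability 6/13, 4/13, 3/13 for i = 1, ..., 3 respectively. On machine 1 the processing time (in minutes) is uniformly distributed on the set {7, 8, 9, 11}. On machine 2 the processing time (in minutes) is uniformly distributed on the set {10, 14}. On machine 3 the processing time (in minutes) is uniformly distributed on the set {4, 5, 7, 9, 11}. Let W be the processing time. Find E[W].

E[W | machine 1] = (7+8+9+11)/4 = 35/4.
E[W | machine 2] = (10+14)/2 = 12.
E[W | machine 3] = (4+5+7+9+11)/5 = 36/5.
E[W] = (6/13)·(35/4) + (4/13)·(12) + (3/13)·(36/5) = 1221/130.

1221/130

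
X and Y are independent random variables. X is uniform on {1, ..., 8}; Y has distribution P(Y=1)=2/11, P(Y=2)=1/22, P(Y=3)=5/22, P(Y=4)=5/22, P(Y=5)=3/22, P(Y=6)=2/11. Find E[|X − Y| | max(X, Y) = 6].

P(max(X, Y) = 6) = 21/88.
Summing |X−Y|·P(x,y) over outcomes with max(X, Y) = 6 gives 7/11.
E[|X − Y| | max(X, Y) = 6] = (7/11) / (21/88) = 8/3.

8/3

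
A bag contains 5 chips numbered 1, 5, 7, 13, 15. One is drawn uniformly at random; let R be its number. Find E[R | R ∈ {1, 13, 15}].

29/3

P(R ∈ {1, 13, 15}) = 3/5.
Σ over the event: 1·1/5 + 13·1/5 + 15·1/5 = 29/5.
E[R | R ∈ {1, 13, 15}] = (29/5) / (3/5) = 29/3.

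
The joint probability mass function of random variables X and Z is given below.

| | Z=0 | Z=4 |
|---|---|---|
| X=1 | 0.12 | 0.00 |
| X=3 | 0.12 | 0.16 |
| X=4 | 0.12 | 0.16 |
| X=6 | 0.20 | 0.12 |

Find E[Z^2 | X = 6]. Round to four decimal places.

P(X = 6) = 0.32.
Summing Z^2·P(X=x,Z=y) over the conditioning event gives 1.92.
E[Z^2 | X = 6] = (1.92) / (0.32) = 6.0000.

6.0000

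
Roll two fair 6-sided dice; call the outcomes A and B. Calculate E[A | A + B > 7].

P(A + B > 7) = 5/12.
Summing A·P(x,y) over outcomes with A + B > 7 gives 35/18.
E[A | A + B > 7] = (35/18) / (5/12) = 14/3.

14/3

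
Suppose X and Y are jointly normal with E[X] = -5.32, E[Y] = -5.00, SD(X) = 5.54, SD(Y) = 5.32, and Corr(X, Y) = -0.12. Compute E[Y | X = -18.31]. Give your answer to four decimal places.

For a bivariate normal, E[Y | X=x] = μ_Y + ρ·(σ_Y/σ_X)·(x − μ_X).
E[Y | X=-18.31] = -5.00 + (-0.12)·(5.32/5.54)·(-18.31 − (-5.32)) = -5.00 + (-0.115235)·(-12.99) = -3.5031.

-3.5031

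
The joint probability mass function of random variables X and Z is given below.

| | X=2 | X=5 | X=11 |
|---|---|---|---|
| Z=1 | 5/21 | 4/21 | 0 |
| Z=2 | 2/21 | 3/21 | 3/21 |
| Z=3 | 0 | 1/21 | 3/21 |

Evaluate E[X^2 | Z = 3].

P(Z = 3) = 4/21.
Σ X^2·P over the event = 25·(1/21) + 121·(3/21) = 388/21.
E[X^2 | Z = 3] = (388/21) / (4/21) = 97.

97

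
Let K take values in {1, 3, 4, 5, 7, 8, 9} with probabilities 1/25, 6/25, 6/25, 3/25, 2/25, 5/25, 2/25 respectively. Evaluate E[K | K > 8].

9

P(K > 8) = 2/25.
Σ over the event: 9·2/25 = 18/25.
E[K | K > 8] = (18/25) / (2/25) = 9.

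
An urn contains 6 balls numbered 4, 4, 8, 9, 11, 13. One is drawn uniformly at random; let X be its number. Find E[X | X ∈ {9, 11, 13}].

11

P(X ∈ {9, 11, 13}) = 1/2.
Σ over the event: 9·1/6 + 11·1/6 + 13·1/6 = 11/2.
E[X | X ∈ {9, 11, 13}] = (11/2) / (1/2) = 11.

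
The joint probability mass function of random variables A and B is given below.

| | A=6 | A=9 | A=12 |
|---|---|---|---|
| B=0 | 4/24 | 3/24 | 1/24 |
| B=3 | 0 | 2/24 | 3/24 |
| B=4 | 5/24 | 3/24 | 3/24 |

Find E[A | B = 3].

P(B = 3) = 5/24.
Σ A·P over the event = 9·(2/24) + 12·(3/24) = 9/4.
E[A | B = 3] = (9/4) / (5/24) = 54/5.

54/5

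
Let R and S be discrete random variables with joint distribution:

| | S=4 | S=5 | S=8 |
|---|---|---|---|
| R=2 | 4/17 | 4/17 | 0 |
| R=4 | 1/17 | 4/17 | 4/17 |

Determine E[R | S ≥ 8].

4

P(S ≥ 8) = 4/17.
Σ R·P over the event = 4·(4/17) = 16/17.
E[R | S ≥ 8] = (16/17) / (4/17) = 4.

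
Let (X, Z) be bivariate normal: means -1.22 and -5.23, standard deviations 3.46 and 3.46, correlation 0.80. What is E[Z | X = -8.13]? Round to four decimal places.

E[Z | X=x] = μ_Z + ρ(σ_Z/σ_X)(x − μ_X) for jointly normal variables.
E[Z | X=-8.13] = -5.23 + (0.80)·(3.46/3.46)·(-8.13 − (-1.22)) = -5.23 + (0.8)·(-6.91) = -10.7580.

-10.7580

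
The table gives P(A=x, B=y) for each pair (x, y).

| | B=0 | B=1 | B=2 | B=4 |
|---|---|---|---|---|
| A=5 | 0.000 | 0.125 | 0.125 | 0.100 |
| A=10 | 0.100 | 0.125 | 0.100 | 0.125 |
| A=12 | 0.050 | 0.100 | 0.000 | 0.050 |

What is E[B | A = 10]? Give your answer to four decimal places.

1.8333

P(A = 10) = 0.450.
Σ B·P over the event = 0·(0.100) + 1·(0.125) + 2·(0.100) + 4·(0.125) = 0.825.
E[B | A = 10] = (0.825) / (0.450) = 1.8333.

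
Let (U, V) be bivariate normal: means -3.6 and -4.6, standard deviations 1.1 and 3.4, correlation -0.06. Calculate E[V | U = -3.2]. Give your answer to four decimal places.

-4.6742

For a bivariate normal, E[V | U=x] = μ_V + ρ·(σ_V/σ_U)·(x − μ_U).
E[V | U=-3.2] = -4.6 + (-0.06)·(3.4/1.1)·(-3.2 − (-3.6)) = -4.6 + (-0.18545)·(0.4) = -4.6742.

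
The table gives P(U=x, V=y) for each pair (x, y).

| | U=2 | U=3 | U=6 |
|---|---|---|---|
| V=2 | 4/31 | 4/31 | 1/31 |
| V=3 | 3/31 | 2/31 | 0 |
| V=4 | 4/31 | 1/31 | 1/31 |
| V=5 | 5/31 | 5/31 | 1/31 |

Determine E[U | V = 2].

26/9

P(V = 2) = 9/31.
Σ U·P over the event = 2·(4/31) + 3·(4/31) + 6·(1/31) = 26/31.
E[U | V = 2] = (26/31) / (9/31) = 26/9.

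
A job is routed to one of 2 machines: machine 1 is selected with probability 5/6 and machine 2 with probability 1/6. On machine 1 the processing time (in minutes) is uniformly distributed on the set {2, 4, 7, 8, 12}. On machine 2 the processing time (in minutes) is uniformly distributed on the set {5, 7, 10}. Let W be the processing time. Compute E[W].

121/18

E[W | machine 1] = (2+4+7+8+12)/5 = 33/5.
E[W | machine 2] = (5+7+10)/3 = 22/3.
E[W] = (5/6)·(33/5) + (1/6)·(22/3) = 121/18.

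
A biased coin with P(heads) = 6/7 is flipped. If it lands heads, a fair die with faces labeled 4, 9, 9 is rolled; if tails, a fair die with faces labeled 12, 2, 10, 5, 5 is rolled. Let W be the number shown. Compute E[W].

E[W | heads] = (4+9+9)/3 = 22/3.
E[W | tails] = (12+2+10+5+5)/5 = 34/5.
By the law of total expectation,
E[W] = (6/7)·(22/3) + (1/7)·(34/5) = 254/35.

254/35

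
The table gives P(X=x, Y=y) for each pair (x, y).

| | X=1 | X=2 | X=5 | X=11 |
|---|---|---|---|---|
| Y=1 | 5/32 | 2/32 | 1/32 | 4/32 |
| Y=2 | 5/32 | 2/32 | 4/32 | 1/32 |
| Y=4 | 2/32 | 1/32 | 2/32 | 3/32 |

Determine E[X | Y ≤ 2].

49/12

P(Y ≤ 2) = 3/4.
Summing X·P(X=x,Y=y) over the conditioning event gives 49/16.
E[X | Y ≤ 2] = (49/16) / (3/4) = 49/12.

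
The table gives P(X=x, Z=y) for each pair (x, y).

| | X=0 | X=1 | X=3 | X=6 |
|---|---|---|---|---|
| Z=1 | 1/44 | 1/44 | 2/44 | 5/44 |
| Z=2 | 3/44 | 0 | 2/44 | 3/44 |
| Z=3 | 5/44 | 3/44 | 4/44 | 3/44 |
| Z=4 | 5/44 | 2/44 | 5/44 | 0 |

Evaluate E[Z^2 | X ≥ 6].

4

P(X ≥ 6) = 1/4.
Σ Z^2·P over the event = 1·(5/44) + 4·(3/44) + 9·(3/44) = 1.
E[Z^2 | X ≥ 6] = (1) / (1/4) = 4.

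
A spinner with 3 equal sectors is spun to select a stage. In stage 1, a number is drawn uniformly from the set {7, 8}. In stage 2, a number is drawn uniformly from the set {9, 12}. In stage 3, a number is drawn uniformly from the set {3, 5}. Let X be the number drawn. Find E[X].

22/3

E[X | stage 1] = (7+8)/2 = 15/2.
E[X | stage 2] = (9+12)/2 = 21/2.
E[X | stage 3] = (3+5)/2 = 4.
By the law of total expectation,
E[X] = (1/3)·(15/2) + (1/3)·(21/2) + (1/3)·(4) = 22/3.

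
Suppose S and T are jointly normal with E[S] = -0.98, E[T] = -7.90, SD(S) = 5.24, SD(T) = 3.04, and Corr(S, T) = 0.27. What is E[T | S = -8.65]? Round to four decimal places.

The regression of T on S has slope ρ·σ_T/σ_S and passes through (μ_S, μ_T).
E[T | S=-8.65] = -7.90 + (0.27)·(3.04/5.24)·(-8.65 − (-0.98)) = -7.90 + (0.15664)·(-7.67) = -9.1014.

-9.1014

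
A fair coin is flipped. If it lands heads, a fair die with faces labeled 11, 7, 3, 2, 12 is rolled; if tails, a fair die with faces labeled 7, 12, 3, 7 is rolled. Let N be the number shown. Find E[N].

E[N | heads] = (11+7+3+2+12)/5 = 7.
E[N | tails] = (7+12+3+7)/4 = 29/4.
E[N] = (1/2)·(7) + (1/2)·(29/4) = 57/8.

57/8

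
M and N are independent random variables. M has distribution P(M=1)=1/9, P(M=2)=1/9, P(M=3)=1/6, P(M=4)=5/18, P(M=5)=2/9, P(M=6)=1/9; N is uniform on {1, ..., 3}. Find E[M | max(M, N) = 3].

P(max(M, N) = 3) = 13/54.
Summing M·P(x,y) over outcomes with max(M, N) = 3 gives 11/18.
E[M | max(M, N) = 3] = (11/18) / (13/54) = 33/13.

33/13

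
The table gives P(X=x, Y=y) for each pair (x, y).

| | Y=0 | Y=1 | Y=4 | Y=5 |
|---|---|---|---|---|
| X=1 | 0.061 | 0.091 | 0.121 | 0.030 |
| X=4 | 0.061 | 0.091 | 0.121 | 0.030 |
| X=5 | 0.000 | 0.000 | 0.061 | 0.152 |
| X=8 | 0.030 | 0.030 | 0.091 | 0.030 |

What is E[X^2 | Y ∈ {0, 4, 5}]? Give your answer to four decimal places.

P(Y ∈ {0, 4, 5}) = 0.788.
Summing X^2·P(X=x,Y=y) over the conditioning event gives 18.593.
E[X^2 | Y ∈ {0, 4, 5}] = (18.593) / (0.788) = 23.5952.

23.5952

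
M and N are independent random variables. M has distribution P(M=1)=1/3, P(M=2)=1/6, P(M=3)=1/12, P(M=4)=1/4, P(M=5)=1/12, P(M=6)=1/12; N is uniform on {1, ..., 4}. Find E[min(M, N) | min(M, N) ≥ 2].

65/24

P(min(M, N) ≥ 2) = 1/2.
Summing min(M,N)·P(x,y) over outcomes with min(M, N) ≥ 2 gives 65/48.
E[min(M, N) | min(M, N) ≥ 2] = (65/48) / (1/2) = 65/24.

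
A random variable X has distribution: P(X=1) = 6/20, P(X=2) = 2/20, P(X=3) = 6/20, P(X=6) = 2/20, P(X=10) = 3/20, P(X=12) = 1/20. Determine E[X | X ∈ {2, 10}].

34/5

P(X ∈ {2, 10}) = 1/4.
Σ over the event: 2·1/10 + 10·3/20 = 17/10.
E[X | X ∈ {2, 10}] = (17/10) / (1/4) = 34/5.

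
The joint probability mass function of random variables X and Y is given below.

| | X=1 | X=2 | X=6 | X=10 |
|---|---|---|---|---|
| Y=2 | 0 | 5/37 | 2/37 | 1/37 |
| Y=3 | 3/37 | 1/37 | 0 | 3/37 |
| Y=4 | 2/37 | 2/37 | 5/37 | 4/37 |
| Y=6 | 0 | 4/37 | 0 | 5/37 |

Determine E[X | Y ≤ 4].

P(Y ≤ 4) = 28/37.
Summing X·P(X=x,Y=y) over the conditioning event gives 143/37.
E[X | Y ≤ 4] = (143/37) / (28/37) = 143/28.

143/28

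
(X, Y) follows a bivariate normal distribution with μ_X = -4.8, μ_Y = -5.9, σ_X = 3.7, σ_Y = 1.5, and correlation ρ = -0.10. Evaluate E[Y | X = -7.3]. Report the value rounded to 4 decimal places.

For a bivariate normal, E[Y | X=x] = μ_Y + ρ·(σ_Y/σ_X)·(x − μ_X).
E[Y | X=-7.3] = -5.9 + (-0.10)·(1.5/3.7)·(-7.3 − (-4.8)) = -5.9 + (-0.040541)·(-2.5) = -5.7986.

-5.7986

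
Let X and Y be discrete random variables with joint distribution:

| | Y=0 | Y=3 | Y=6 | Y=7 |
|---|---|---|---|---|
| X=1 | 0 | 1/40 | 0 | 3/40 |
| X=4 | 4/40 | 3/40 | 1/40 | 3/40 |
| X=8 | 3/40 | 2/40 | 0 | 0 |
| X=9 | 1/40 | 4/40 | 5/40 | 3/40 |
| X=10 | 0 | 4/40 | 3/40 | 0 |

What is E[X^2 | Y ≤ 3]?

P(Y ≤ 3) = 11/20.
Σ X^2·P over the event = 1·(1/40) + 16·(4/40) + 16·(3/40) + 64·(3/40) + 64·(2/40) + 81·(1/40) + 81·(4/40) + 100·(4/40) = 619/20.
E[X^2 | Y ≤ 3] = (619/20) / (11/20) = 619/11.

619/11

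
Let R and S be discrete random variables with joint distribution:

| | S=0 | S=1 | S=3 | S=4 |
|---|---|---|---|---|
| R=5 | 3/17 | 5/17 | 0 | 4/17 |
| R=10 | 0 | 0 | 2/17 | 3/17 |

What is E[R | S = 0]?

5

P(S = 0) = 3/17.
Σ R·P over the event = 5·(3/17) = 15/17.
E[R | S = 0] = (15/17) / (3/17) = 5.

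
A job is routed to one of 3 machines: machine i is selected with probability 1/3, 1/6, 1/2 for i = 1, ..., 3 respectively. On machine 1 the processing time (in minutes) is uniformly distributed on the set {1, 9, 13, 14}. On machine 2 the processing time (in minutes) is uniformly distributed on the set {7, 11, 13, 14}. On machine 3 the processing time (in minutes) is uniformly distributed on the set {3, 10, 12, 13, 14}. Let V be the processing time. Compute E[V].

E[V | machine 1] = (1+9+13+14)/4 = 37/4.
E[V | machine 2] = (7+11+13+14)/4 = 45/4.
E[V | machine 3] = (3+10+12+13+14)/5 = 52/5.
E[V] = (1/3)·(37/4) + (1/6)·(45/4) + (1/2)·(52/5) = 1219/120.

1219/120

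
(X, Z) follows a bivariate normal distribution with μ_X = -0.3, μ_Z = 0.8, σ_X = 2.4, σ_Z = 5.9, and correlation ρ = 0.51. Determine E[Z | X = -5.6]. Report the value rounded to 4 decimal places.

-5.8449

E[Z | X=x] = μ_Z + ρ(σ_Z/σ_X)(x − μ_X) for jointly normal variables.
E[Z | X=-5.6] = 0.8 + (0.51)·(5.9/2.4)·(-5.6 − (-0.3)) = 0.8 + (1.25375)·(-5.3) = -5.8449.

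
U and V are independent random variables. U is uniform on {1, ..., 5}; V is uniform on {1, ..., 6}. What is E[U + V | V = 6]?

Outcomes with V = 6: (1,6), (2,6), (3,6), (4,6), (5,6), each with probability 1/30.
E[U + V | V = 6] = (7 + 8 + 9 + 10 + 11) / 5 = 9.

9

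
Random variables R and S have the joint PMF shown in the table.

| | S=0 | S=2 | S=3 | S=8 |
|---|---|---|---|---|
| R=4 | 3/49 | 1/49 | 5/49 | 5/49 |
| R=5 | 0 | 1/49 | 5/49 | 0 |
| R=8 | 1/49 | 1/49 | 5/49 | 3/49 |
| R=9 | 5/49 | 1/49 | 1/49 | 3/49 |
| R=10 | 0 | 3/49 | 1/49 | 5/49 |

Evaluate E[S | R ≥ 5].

136/35

P(R ≥ 5) = 5/7.
Summing S·P(R=x,S=y) over the conditioning event gives 136/49.
E[S | R ≥ 5] = (136/49) / (5/7) = 136/35.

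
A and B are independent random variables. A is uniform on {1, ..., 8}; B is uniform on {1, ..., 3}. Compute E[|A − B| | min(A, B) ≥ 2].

P(min(A, B) ≥ 2) = 7/12.
Summing |A−B|·P(x,y) over outcomes with min(A, B) ≥ 2 gives 37/24.
E[|A − B| | min(A, B) ≥ 2] = (37/24) / (7/12) = 37/14.

37/14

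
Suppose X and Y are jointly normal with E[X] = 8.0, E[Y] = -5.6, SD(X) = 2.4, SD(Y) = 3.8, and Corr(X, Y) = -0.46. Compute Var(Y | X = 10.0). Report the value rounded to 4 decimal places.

11.3845

Var(Y | X=x) = (1 − ρ²)·σ_Y².
Var(Y | X=10.0) = (3.8)²·(1 − (-0.46)²) = 14.44·0.7884 = 11.3845.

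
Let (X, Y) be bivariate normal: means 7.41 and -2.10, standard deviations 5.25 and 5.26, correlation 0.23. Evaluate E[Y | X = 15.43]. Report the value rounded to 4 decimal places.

-0.2519

For a bivariate normal, E[Y | X=x] = μ_Y + ρ·(σ_Y/σ_X)·(x − μ_X).
E[Y | X=15.43] = -2.10 + (0.23)·(5.26/5.25)·(15.43 − (7.41)) = -2.10 + (0.23044)·(8.02) = -0.2519.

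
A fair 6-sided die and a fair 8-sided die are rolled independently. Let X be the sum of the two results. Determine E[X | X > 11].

P(X > 11) = 1/8.
Σ over the event: 12·1/16 + 13·1/24 + 14·1/48 = 19/12.
E[X | X > 11] = (19/12) / (1/8) = 38/3.

38/3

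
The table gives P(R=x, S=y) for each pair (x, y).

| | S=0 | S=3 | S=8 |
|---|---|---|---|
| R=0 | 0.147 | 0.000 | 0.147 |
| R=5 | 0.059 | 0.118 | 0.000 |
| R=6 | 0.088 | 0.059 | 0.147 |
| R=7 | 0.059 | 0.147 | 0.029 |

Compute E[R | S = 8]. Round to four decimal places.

3.3591

P(S = 8) = 0.323.
Σ R·P over the event = 0·(0.147) + 6·(0.147) + 7·(0.029) = 1.085.
E[R | S = 8] = (1.085) / (0.323) = 3.3591.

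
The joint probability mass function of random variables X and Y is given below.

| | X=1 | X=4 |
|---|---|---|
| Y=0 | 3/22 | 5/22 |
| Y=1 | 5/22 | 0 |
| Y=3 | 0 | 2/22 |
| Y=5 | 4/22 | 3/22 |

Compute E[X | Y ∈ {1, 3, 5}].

P(Y ∈ {1, 3, 5}) = 7/11.
Σ X·P over the event = 1·(5/22) + 1·(4/22) + 4·(2/22) + 4·(3/22) = 29/22.
E[X | Y ∈ {1, 3, 5}] = (29/22) / (7/11) = 29/14.

29/14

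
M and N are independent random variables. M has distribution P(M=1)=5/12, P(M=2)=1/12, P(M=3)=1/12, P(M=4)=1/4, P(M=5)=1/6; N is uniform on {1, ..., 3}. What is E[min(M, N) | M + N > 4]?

P(M + N > 4) = 1/2.
Summing min(M,N)·P(x,y) over outcomes with M + N > 4 gives 37/36.
E[min(M, N) | M + N > 4] = (37/36) / (1/2) = 37/18.

37/18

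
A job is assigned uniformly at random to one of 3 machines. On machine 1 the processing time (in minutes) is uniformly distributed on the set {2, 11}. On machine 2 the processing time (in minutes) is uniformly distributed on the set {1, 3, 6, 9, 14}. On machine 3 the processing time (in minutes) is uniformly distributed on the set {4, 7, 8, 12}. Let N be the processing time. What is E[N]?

139/20

E[N | machine 1] = (2+11)/2 = 13/2.
E[N | machine 2] = (1+3+6+9+14)/5 = 33/5.
E[N | machine 3] = (4+7+8+12)/4 = 31/4.
By the law of total expectation,
E[N] = (1/3)·(13/2) + (1/3)·(33/5) + (1/3)·(31/4) = 139/20.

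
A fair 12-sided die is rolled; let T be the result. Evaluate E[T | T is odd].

Given T is odd, T is equally likely to be any of {1, 3, 5, 7, 9, 11}.
E[T | T is odd] = (1 + 3 + 5 + 7 + 9 + 11) / 6 = 6.

6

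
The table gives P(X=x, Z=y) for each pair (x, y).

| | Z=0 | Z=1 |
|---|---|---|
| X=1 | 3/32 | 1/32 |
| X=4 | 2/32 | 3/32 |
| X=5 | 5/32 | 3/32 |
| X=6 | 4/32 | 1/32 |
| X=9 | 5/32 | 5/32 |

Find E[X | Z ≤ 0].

P(Z ≤ 0) = 19/32.
Σ X·P over the event = 1·(3/32) + 4·(2/32) + 5·(5/32) + 6·(4/32) + 9·(5/32) = 105/32.
E[X | Z ≤ 0] = (105/32) / (19/32) = 105/19.

105/19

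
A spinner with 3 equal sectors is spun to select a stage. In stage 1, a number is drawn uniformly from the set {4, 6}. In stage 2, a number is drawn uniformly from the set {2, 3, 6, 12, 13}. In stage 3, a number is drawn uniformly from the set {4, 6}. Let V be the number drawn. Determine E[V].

E[V | stage 1] = (4+6)/2 = 5.
E[V | stage 2] = (2+3+6+12+13)/5 = 36/5.
E[V | stage 3] = (4+6)/2 = 5.
By the law of total expectation,
E[V] = (1/3)·(5) + (1/3)·(36/5) + (1/3)·(5) = 86/15.

86/15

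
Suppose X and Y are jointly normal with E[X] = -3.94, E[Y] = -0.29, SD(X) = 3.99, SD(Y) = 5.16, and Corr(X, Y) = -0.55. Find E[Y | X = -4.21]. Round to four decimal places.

The regression of Y on X has slope ρ·σ_Y/σ_X and passes through (μ_X, μ_Y).
E[Y | X=-4.21] = -0.29 + (-0.55)·(5.16/3.99)·(-4.21 − (-3.94)) = -0.29 + (-0.71128)·(-0.27) = -0.0980.

-0.0980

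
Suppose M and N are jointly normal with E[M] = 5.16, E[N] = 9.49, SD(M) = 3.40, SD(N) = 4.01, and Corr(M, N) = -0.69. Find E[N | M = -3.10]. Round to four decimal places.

16.2119

The regression of N on M has slope ρ·σ_N/σ_M and passes through (μ_M, μ_N).
E[N | M=-3.10] = 9.49 + (-0.69)·(4.01/3.40)·(-3.10 − (5.16)) = 9.49 + (-0.81379)·(-8.26) = 16.2119.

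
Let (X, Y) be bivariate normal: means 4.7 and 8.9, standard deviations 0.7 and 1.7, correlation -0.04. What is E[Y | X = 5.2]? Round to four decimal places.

8.8514

The regression of Y on X has slope ρ·σ_Y/σ_X and passes through (μ_X, μ_Y).
E[Y | X=5.2] = 8.9 + (-0.04)·(1.7/0.7)·(5.2 − (4.7)) = 8.9 + (-0.097143)·(0.5) = 8.8514.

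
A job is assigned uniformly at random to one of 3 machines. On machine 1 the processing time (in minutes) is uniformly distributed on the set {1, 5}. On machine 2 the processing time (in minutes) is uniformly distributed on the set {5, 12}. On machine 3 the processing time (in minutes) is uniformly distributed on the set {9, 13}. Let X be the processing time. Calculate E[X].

E[X | machine 1] = (1+5)/2 = 3.
E[X | machine 2] = (5+12)/2 = 17/2.
E[X | machine 3] = (9+13)/2 = 11.
E[X] = (1/3)·(3) + (1/3)·(17/2) + (1/3)·(11) = 15/2.

15/2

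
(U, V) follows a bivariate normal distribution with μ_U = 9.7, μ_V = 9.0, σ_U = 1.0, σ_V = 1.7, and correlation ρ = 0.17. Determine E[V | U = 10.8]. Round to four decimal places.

9.3179

E[V | U=x] = μ_V + ρ(σ_V/σ_U)(x − μ_U) for jointly normal variables.
E[V | U=10.8] = 9.0 + (0.17)·(1.7/1.0)·(10.8 − (9.7)) = 9.0 + (0.289)·(1.1) = 9.3179.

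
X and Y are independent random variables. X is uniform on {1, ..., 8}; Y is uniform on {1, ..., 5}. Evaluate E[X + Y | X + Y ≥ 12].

Outcomes with X + Y ≥ 12: (7,5), (8,4), (8,5), each with probability 1/40.
E[X + Y | X + Y ≥ 12] = (12 + 12 + 13) / 3 = 37/3.

37/3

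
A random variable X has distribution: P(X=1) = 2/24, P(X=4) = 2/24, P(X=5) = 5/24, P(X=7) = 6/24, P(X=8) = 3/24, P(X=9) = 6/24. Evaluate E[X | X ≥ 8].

P(X ≥ 8) = 3/8.
Σ over the event: 8·1/8 + 9·1/4 = 13/4.
E[X | X ≥ 8] = (13/4) / (3/8) = 26/3.

26/3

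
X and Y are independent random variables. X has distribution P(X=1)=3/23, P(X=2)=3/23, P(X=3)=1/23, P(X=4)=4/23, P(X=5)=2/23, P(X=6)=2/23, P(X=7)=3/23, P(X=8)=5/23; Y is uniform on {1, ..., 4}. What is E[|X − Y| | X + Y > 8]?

158/35

P(X + Y > 8) = 35/92.
Summing |X−Y|·P(x,y) over outcomes with X + Y > 8 gives 79/46.
E[|X − Y| | X + Y > 8] = (79/46) / (35/92) = 158/35.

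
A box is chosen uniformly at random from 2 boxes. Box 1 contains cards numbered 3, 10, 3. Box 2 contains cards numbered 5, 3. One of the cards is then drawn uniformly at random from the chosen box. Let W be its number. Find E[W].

E[W | box 1] = (3+10+3)/3 = 16/3.
E[W | box 2] = (5+3)/2 = 4.
By the law of total expectation,
E[W] = (1/2)·(16/3) + (1/2)·(4) = 14/3.

14/3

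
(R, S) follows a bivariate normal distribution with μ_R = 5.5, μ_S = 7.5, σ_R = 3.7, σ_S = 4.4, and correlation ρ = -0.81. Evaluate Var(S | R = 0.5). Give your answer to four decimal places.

Var(S | R=x) = (1 − ρ²)·σ_S².
Var(S | R=0.5) = (4.4)²·(1 − (-0.81)²) = 19.36·0.3439 = 6.6579.

6.6579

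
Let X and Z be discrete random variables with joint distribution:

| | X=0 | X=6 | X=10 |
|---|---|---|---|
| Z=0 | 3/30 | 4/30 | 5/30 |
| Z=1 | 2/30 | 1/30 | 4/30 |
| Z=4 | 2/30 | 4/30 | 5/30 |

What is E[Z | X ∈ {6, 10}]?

P(X ∈ {6, 10}) = 23/30.
Σ Z·P over the event = 0·(4/30) + 1·(1/30) + 4·(4/30) + 0·(5/30) + 1·(4/30) + 4·(5/30) = 41/30.
E[Z | X ∈ {6, 10}] = (41/30) / (23/30) = 41/23.

41/23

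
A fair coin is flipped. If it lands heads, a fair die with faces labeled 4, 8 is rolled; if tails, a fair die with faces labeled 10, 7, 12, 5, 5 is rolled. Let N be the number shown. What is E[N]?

69/10

E[N | heads] = (4+8)/2 = 6.
E[N | tails] = (10+7+12+5+5)/5 = 39/5.
E[N] = (1/2)·(6) + (1/2)·(39/5) = 69/10.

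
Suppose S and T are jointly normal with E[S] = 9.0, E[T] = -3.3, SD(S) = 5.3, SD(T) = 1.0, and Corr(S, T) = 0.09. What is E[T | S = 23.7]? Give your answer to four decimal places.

-3.0504

For a bivariate normal, E[T | S=x] = μ_T + ρ·(σ_T/σ_S)·(x − μ_S).
E[T | S=23.7] = -3.3 + (0.09)·(1.0/5.3)·(23.7 − (9.0)) = -3.3 + (0.016981)·(14.7) = -3.0504.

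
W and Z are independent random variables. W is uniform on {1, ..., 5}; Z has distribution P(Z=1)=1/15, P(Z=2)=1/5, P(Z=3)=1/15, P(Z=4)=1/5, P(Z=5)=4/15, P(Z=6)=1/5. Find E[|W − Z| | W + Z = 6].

8/3

P(W + Z = 6) = 4/25.
Summing |W−Z|·P(x,y) over outcomes with W + Z = 6 gives 32/75.
E[|W − Z| | W + Z = 6] = (32/75) / (4/25) = 8/3.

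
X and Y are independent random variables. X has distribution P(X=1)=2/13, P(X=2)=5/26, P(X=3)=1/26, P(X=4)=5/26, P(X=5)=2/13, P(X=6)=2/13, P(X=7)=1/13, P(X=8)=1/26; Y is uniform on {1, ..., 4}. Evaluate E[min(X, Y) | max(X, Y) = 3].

5/3

P(max(X, Y) = 3) = 3/26.
Summing min(X,Y)·P(x,y) over outcomes with max(X, Y) = 3 gives 5/26.
E[min(X, Y) | max(X, Y) = 3] = (5/26) / (3/26) = 5/3.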